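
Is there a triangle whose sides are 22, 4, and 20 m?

Yes

The longest side is 22, and the other two sum to 24.
Since 24 > 22, the triangle inequality holds.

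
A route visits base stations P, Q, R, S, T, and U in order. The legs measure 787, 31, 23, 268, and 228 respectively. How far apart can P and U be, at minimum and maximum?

237 ≤ PU ≤ 1337

The maximum is all hops collinear in one direction: 787 + 31 + 23 + 268 + 228 = 1337.
The longest hop is 787; the others sum to 550. Folding the others back against it leaves at least 787 − 550 = 237.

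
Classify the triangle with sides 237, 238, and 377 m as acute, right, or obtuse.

obtuse

Compare the square of the longest side to the sum of squares of the other two: 237² + 238² = 112813 < 142129 = 377².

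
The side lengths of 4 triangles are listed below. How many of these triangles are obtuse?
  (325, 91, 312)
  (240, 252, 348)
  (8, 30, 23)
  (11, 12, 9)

(325,91,312): 91²+312² = 105625 = 325² → right
(240,252,348): 240²+252² = 121104 = 348² → right
(8,30,23): 8²+23² = 593 < 900 = 30² → obtuse
(11,12,9): 9²+11² = 202 > 144 = 12² → acute
1 of the 4 is obtuse.

1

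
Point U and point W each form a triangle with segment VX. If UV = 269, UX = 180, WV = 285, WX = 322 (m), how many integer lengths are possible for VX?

From triangle UVX: 89 < VX < 449.
From triangle WVX: 37 < VX < 607.
Intersection: 89 < VX < 449, so integers 90 through 448: 359 values.

359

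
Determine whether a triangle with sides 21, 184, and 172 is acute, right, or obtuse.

obtuse

Compare the square of the longest side to the sum of squares of the other two: 21² + 172² = 30025 < 33856 = 184².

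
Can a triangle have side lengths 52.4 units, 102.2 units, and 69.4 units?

Yes

The longest side is 102.2, and the other two sum to 121.8.
Since 121.8 > 102.2, the triangle inequality holds.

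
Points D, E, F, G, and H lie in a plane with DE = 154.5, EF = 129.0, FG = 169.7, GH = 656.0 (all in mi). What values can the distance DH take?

The maximum is all hops collinear in one direction: 154.5 + 129.0 + 169.7 + 656.0 = 1109.2.
The longest hop is 656.0; the others sum to 453.2. Folding the others back against it leaves at least 656.0 − 453.2 = 202.8.

202.8 ≤ DH ≤ 1109.2 mi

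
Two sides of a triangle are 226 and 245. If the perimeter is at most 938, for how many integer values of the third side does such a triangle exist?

448

Triangle inequality: 19 < x < 471. Perimeter ≤ 938 gives x ≤ 938 − 226 − 245 = 467.
So 19 < x ≤ 467; integers 20 through 467: 448 values.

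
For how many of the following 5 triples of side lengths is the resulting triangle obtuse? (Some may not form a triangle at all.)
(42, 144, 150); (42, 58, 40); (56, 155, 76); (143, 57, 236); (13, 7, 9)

1

(42,144,150): 42²+144² = 22500 = 150² → right
(42,58,40): 40²+42² = 3364 = 58² → right
(56,155,76): 56+76 ≤ 155, not a triangle
(143,57,236): 57+143 ≤ 236, not a triangle
(13,7,9): 7²+9² = 130 < 169 = 13² → obtuse
1 of the 5 is obtuse.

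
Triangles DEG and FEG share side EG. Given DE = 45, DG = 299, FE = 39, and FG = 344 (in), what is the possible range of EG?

305 < EG < 344

From triangle DEG: |45 − 299| < EG < 45 + 299, i.e. 254 < EG < 344.
From triangle FEG: 305 < EG < 383.
Both must hold, so EG lies in the intersection.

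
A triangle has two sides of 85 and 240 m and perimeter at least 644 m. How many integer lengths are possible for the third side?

Triangle inequality: 155 < x < 325. Perimeter ≥ 644 gives x ≥ 644 − 85 − 240 = 319.
So 319 ≤ x < 325; integers 319 through 324: 6 values.

6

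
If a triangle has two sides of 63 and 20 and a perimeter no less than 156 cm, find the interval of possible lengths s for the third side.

Triangle inequality alone gives 43 < s < 83.
The perimeter condition gives s ≥ 156 − 63 − 20 = 73.
Intersecting the two: 73 ≤ s < 83.

73 ≤ s < 83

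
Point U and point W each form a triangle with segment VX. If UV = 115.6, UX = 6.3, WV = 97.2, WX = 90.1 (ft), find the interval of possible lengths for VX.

From triangle UVX: |115.6 − 6.3| < VX < 115.6 + 6.3, i.e. 109.3 < VX < 121.9.
From triangle WVX: 7.1 < VX < 187.3.
Both must hold, so VX lies in the intersection.

109.3 < VX < 121.9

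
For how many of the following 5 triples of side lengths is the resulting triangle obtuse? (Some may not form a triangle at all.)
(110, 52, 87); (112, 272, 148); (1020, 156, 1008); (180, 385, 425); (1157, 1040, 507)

(110,52,87): 52²+87² = 10273 < 12100 = 110² → obtuse
(112,272,148): 112+148 ≤ 272, not a triangle
(1020,156,1008): 156²+1008² = 1040400 = 1020² → right
(180,385,425): 180²+385² = 180625 = 425² → right
(1157,1040,507): 507²+1040² = 1338649 = 1157² → right
1 of the 5 is obtuse.

1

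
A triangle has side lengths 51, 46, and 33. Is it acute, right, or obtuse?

acute

Compare the square of the longest side to the sum of squares of the other two: 33² + 46² = 3205 > 2601 = 51².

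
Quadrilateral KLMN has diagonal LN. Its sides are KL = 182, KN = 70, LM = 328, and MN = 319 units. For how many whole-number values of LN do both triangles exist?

139

From triangle KLN: 112 < LN < 252.
From triangle MLN: 9 < LN < 647.
Intersection: 112 < LN < 252, so integers 113 through 251: 139 values.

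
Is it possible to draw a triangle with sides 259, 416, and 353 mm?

The longest side is 416, and the other two sum to 612.
Since 612 > 416, the triangle inequality holds.

Yes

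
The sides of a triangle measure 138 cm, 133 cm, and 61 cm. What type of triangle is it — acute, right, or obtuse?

Compare the square of the longest side to the sum of squares of the other two: 61² + 133² = 21410 > 19044 = 138².

acute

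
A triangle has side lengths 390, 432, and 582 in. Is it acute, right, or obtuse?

Compare the square of the longest side to the sum of squares of the other two: 390² + 432² = 338724 = 582².

right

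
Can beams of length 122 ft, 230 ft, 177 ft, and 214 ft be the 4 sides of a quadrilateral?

Yes

A quadrilateral exists iff every side is shorter than the sum of the others — equivalently, the longest side is less than the sum of the rest.
Longest side 230 < 513 (sum of the remaining 3), so yes.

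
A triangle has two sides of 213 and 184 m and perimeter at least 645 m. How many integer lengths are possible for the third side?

149

Triangle inequality: 29 < x < 397. Perimeter ≥ 645 gives x ≥ 645 − 213 − 184 = 248.
So 248 ≤ x < 397; integers 248 through 396: 149 values.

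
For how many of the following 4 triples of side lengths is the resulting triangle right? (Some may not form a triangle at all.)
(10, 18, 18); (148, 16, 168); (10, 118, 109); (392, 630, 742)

1

(10,18,18): 10²+18² = 424 > 324 = 18² → acute
(148,16,168): 16+148 ≤ 168, not a triangle
(10,118,109): 10²+109² = 11981 < 13924 = 118² → obtuse
(392,630,742): 392²+630² = 550564 = 742² → right
1 of the 4 is right.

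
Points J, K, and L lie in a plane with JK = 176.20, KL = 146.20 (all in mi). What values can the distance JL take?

30.00 ≤ JL ≤ 322.40 mi

By the triangle inequality, |176.20 − 146.20| ≤ JL ≤ 176.20 + 146.20.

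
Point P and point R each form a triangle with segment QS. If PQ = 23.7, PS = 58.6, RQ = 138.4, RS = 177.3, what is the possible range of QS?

From triangle PQS: |23.7 − 58.6| < QS < 23.7 + 58.6, i.e. 34.9 < QS < 82.3.
From triangle RQS: 38.9 < QS < 315.7.
Both must hold, so QS lies in the intersection.

38.9 < QS < 82.3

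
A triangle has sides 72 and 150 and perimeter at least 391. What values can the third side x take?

Triangle inequality alone gives 78 < x < 222.
The perimeter condition gives x ≥ 391 − 72 − 150 = 169.
Intersecting the two: 169 ≤ x < 222.

169 ≤ x < 222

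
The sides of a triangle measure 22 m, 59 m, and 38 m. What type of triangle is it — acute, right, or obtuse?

obtuse

Compare the square of the longest side to the sum of squares of the other two: 22² + 38² = 1928 < 3481 = 59².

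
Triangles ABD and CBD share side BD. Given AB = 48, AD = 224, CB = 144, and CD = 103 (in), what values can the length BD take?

176 < BD < 247

From triangle ABD: |48 − 224| < BD < 48 + 224, i.e. 176 < BD < 272.
From triangle CBD: 41 < BD < 247.
Both must hold, so BD lies in the intersection.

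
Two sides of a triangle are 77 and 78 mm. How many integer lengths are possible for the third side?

153

The third side lies in the open interval (1, 155).
Integers from 2 to 154 inclusive: 154 − 2 + 1 = 153.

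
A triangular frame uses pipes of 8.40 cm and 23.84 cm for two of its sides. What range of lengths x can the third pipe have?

15.44 < x < 32.24 (cm)

By the triangle inequality, x must be less than 8.40 + 23.84 = 32.24 and greater than |8.40 − 23.84| = 15.44.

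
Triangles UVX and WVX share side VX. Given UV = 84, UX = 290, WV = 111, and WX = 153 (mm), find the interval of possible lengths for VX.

From triangle UVX: |84 − 290| < VX < 84 + 290, i.e. 206 < VX < 374.
From triangle WVX: 42 < VX < 264.
Both must hold, so VX lies in the intersection.

206 < VX < 264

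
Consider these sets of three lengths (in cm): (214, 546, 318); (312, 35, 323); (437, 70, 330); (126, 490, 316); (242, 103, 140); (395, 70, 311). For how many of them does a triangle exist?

(214,318,546): 214+318 ≤ 546 → not valid
(35,312,323): 35+312 > 323 → valid
(70,330,437): 70+330 ≤ 437 → not valid
(126,316,490): 126+316 ≤ 490 → not valid
(103,140,242): 103+140 > 242 → valid
(70,311,395): 70+311 ≤ 395 → not valid
2 of the 6 triples form a triangle.

2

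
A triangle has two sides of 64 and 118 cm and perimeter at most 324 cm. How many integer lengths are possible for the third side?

Triangle inequality: 54 < x < 182. Perimeter ≤ 324 gives x ≤ 324 − 64 − 118 = 142.
So 54 < x ≤ 142; integers 55 through 142: 88 values.

88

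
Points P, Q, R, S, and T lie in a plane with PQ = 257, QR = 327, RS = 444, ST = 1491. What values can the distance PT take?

463 ≤ PT ≤ 2519

The maximum is all hops collinear in one direction: 257 + 327 + 444 + 1491 = 2519.
The longest hop is 1491; the others sum to 1028. Folding the others back against it leaves at least 1491 − 1028 = 463.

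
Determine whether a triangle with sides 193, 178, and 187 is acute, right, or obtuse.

acute

Compare the square of the longest side to the sum of squares of the other two: 178² + 187² = 66653 > 37249 = 193².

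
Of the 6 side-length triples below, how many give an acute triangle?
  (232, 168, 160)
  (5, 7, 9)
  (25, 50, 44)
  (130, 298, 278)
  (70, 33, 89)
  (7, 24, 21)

(232,168,160): 160²+168² = 53824 = 232² → right
(5,7,9): 5²+7² = 74 < 81 = 9² → obtuse
(25,50,44): 25²+44² = 2561 > 2500 = 50² → acute
(130,298,278): 130²+278² = 94184 > 88804 = 298² → acute
(70,33,89): 33²+70² = 5989 < 7921 = 89² → obtuse
(7,24,21): 7²+21² = 490 < 576 = 24² → obtuse
2 of the 6 are acute.

2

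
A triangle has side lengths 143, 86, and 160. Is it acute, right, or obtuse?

acute

Compare the square of the longest side to the sum of squares of the other two: 86² + 143² = 27845 > 25600 = 160².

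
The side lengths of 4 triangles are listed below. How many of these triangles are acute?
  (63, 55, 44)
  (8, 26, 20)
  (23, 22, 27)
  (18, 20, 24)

(63,55,44): 44²+55² = 4961 > 3969 = 63² → acute
(8,26,20): 8²+20² = 464 < 676 = 26² → obtuse
(23,22,27): 22²+23² = 1013 > 729 = 27² → acute
(18,20,24): 18²+20² = 724 > 576 = 24² → acute
3 of the 4 are acute.

3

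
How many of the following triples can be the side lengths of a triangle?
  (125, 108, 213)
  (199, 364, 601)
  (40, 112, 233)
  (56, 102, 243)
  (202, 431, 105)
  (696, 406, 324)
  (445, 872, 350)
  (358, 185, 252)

3

(108,125,213): 108+125 > 213 → valid
(199,364,601): 199+364 ≤ 601 → not valid
(40,112,233): 40+112 ≤ 233 → not valid
(56,102,243): 56+102 ≤ 243 → not valid
(105,202,431): 105+202 ≤ 431 → not valid
(324,406,696): 324+406 > 696 → valid
(350,445,872): 350+445 ≤ 872 → not valid
(185,252,358): 185+252 > 358 → valid
3 of the 8 triples form a triangle.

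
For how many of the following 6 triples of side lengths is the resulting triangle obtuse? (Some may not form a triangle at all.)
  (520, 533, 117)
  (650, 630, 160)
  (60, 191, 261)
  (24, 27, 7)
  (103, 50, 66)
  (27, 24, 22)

(520,533,117): 117²+520² = 284089 = 533² → right
(650,630,160): 160²+630² = 422500 = 650² → right
(60,191,261): 60+191 ≤ 261, not a triangle
(24,27,7): 7²+24² = 625 < 729 = 27² → obtuse
(103,50,66): 50²+66² = 6856 < 10609 = 103² → obtuse
(27,24,22): 22²+24² = 1060 > 729 = 27² → acute
2 of the 6 are obtuse.

2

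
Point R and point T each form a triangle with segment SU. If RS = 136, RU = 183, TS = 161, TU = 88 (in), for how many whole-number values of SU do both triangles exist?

175

From triangle RSU: 47 < SU < 319.
From triangle TSU: 73 < SU < 249.
Intersection: 73 < SU < 249, so integers 74 through 248: 175 values.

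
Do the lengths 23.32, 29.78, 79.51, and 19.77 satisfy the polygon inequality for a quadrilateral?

No

For a quadrilateral, each side must be shorter than the sum of the others.
Here the longest side is 79.51, but the remaining 3 sides sum to only 72.87.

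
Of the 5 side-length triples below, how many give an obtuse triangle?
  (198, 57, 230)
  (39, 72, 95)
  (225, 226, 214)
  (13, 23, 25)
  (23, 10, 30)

(198,57,230): 57²+198² = 42453 < 52900 = 230² → obtuse
(39,72,95): 39²+72² = 6705 < 9025 = 95² → obtuse
(225,226,214): 214²+225² = 96421 > 51076 = 226² → acute
(13,23,25): 13²+23² = 698 > 625 = 25² → acute
(23,10,30): 10²+23² = 629 < 900 = 30² → obtuse
3 of the 5 are obtuse.

3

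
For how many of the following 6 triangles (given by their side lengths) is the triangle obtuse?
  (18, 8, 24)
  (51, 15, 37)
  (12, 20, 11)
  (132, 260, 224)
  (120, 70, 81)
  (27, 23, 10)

5

(18,8,24): 8²+18² = 388 < 576 = 24² → obtuse
(51,15,37): 15²+37² = 1594 < 2601 = 51² → obtuse
(12,20,11): 11²+12² = 265 < 400 = 20² → obtuse
(132,260,224): 132²+224² = 67600 = 260² → right
(120,70,81): 70²+81² = 11461 < 14400 = 120² → obtuse
(27,23,10): 10²+23² = 629 < 729 = 27² → obtuse
5 of the 6 are obtuse.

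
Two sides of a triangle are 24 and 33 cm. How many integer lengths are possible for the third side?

The third side lies in the open interval (9, 57).
Integers from 10 to 56 inclusive: 56 − 10 + 1 = 47.

47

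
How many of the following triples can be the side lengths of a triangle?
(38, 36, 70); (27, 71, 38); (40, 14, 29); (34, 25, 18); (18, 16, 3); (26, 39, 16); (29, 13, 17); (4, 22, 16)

6

(36,38,70): 36+38 > 70 → valid
(27,38,71): 27+38 ≤ 71 → not valid
(14,29,40): 14+29 > 40 → valid
(18,25,34): 18+25 > 34 → valid
(3,16,18): 3+16 > 18 → valid
(16,26,39): 16+26 > 39 → valid
(13,17,29): 13+17 > 29 → valid
(4,16,22): 4+16 ≤ 22 → not valid
6 of the 8 triples form a triangle.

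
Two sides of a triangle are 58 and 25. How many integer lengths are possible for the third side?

The third side lies in the open interval (33, 83).
Integers from 34 to 82 inclusive: 82 − 34 + 1 = 49.

49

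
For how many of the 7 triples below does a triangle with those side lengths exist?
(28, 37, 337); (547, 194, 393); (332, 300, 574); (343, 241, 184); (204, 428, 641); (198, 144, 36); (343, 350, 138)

4

(28,37,337): 28+37 ≤ 337 → not valid
(194,393,547): 194+393 > 547 → valid
(300,332,574): 300+332 > 574 → valid
(184,241,343): 184+241 > 343 → valid
(204,428,641): 204+428 ≤ 641 → not valid
(36,144,198): 36+144 ≤ 198 → not valid
(138,343,350): 138+343 > 350 → valid
4 of the 7 triples form a triangle.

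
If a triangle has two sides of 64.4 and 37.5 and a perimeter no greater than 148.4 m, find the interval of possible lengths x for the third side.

Triangle inequality alone gives 26.9 < x < 101.9.
The perimeter condition gives x ≤ 148.4 − 64.4 − 37.5 = 46.5.
Intersecting the two: 26.9 < x ≤ 46.5.

26.9 < x ≤ 46.5 m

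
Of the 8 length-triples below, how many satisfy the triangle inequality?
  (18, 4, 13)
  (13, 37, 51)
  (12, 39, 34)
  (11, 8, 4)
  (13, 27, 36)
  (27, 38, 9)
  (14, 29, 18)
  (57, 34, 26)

(4,13,18): 4+13 ≤ 18 → not valid
(13,37,51): 13+37 ≤ 51 → not valid
(12,34,39): 12+34 > 39 → valid
(4,8,11): 4+8 > 11 → valid
(13,27,36): 13+27 > 36 → valid
(9,27,38): 9+27 ≤ 38 → not valid
(14,18,29): 14+18 > 29 → valid
(26,34,57): 26+34 > 57 → valid
5 of the 8 triples form a triangle.

5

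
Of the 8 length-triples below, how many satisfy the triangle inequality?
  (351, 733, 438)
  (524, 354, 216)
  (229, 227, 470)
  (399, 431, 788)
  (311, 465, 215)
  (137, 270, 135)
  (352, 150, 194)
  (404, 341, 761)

5

(351,438,733): 351+438 > 733 → valid
(216,354,524): 216+354 > 524 → valid
(227,229,470): 227+229 ≤ 470 → not valid
(399,431,788): 399+431 > 788 → valid
(215,311,465): 215+311 > 465 → valid
(135,137,270): 135+137 > 270 → valid
(150,194,352): 150+194 ≤ 352 → not valid
(341,404,761): 341+404 ≤ 761 → not valid
5 of the 8 triples form a triangle.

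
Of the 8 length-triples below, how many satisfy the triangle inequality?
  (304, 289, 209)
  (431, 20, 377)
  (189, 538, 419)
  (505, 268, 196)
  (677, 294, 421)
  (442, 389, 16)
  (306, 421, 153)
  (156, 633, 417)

4

(209,289,304): 209+289 > 304 → valid
(20,377,431): 20+377 ≤ 431 → not valid
(189,419,538): 189+419 > 538 → valid
(196,268,505): 196+268 ≤ 505 → not valid
(294,421,677): 294+421 > 677 → valid
(16,389,442): 16+389 ≤ 442 → not valid
(153,306,421): 153+306 > 421 → valid
(156,417,633): 156+417 ≤ 633 → not valid
4 of the 8 triples form a triangle.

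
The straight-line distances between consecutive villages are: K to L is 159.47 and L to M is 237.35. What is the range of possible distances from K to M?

77.88 ≤ KM ≤ 396.82

By the triangle inequality, |159.47 − 237.35| ≤ KM ≤ 159.47 + 237.35.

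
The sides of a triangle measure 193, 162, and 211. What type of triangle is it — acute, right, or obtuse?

acute

Compare the square of the longest side to the sum of squares of the other two: 162² + 193² = 63493 > 44521 = 211².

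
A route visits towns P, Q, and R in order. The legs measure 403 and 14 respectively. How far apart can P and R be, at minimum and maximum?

By the triangle inequality, |403 − 14| ≤ PR ≤ 403 + 14.

389 ≤ PR ≤ 417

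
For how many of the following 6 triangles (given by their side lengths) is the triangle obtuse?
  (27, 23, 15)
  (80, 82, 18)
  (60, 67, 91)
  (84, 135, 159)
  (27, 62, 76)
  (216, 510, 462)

2

(27,23,15): 15²+23² = 754 > 729 = 27² → acute
(80,82,18): 18²+80² = 6724 = 82² → right
(60,67,91): 60²+67² = 8089 < 8281 = 91² → obtuse
(84,135,159): 84²+135² = 25281 = 159² → right
(27,62,76): 27²+62² = 4573 < 5776 = 76² → obtuse
(216,510,462): 216²+462² = 260100 = 510² → right
2 of the 6 are obtuse.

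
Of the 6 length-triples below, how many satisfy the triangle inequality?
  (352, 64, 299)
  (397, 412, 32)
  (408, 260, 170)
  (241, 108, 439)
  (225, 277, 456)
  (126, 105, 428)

4

(64,299,352): 64+299 > 352 → valid
(32,397,412): 32+397 > 412 → valid
(170,260,408): 170+260 > 408 → valid
(108,241,439): 108+241 ≤ 439 → not valid
(225,277,456): 225+277 > 456 → valid
(105,126,428): 105+126 ≤ 428 → not valid
4 of the 6 triples form a triangle.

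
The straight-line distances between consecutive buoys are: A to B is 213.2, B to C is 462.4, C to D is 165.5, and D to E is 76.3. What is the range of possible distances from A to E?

The maximum is all hops collinear in one direction: 213.2 + 462.4 + 165.5 + 76.3 = 917.4.
The longest hop is 462.4; the others sum to 455.0. Folding the others back against it leaves at least 462.4 − 455.0 = 7.4.

7.4 ≤ AE ≤ 917.4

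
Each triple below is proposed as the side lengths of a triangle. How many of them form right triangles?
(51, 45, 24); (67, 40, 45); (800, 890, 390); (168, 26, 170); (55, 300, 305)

(51,45,24): 24²+45² = 2601 = 51² → right
(67,40,45): 40²+45² = 3625 < 4489 = 67² → obtuse
(800,890,390): 390²+800² = 792100 = 890² → right
(168,26,170): 26²+168² = 28900 = 170² → right
(55,300,305): 55²+300² = 93025 = 305² → right
4 of the 5 are right.

4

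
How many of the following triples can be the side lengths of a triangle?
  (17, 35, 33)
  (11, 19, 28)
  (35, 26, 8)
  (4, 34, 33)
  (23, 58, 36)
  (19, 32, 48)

5

(17,33,35): 17+33 > 35 → valid
(11,19,28): 11+19 > 28 → valid
(8,26,35): 8+26 ≤ 35 → not valid
(4,33,34): 4+33 > 34 → valid
(23,36,58): 23+36 > 58 → valid
(19,32,48): 19+32 > 48 → valid
5 of the 6 triples form a triangle.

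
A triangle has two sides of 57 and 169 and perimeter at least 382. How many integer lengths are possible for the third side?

Triangle inequality: 112 < x < 226. Perimeter ≥ 382 gives x ≥ 382 − 57 − 169 = 156.
So 156 ≤ x < 226; integers 156 through 225: 70 values.

70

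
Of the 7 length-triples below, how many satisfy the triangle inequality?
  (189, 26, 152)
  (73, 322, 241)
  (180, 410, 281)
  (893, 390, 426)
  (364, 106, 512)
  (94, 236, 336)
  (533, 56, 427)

1

(26,152,189): 26+152 ≤ 189 → not valid
(73,241,322): 73+241 ≤ 322 → not valid
(180,281,410): 180+281 > 410 → valid
(390,426,893): 390+426 ≤ 893 → not valid
(106,364,512): 106+364 ≤ 512 → not valid
(94,236,336): 94+236 ≤ 336 → not valid
(56,427,533): 56+427 ≤ 533 → not valid
1 of the 7 triples forms a triangle.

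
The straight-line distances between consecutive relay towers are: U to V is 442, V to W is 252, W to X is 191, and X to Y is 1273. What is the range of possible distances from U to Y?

388 ≤ UY ≤ 2158

The maximum is all hops collinear in one direction: 442 + 252 + 191 + 1273 = 2158.
The longest hop is 1273; the others sum to 885. Folding the others back against it leaves at least 1273 − 885 = 388.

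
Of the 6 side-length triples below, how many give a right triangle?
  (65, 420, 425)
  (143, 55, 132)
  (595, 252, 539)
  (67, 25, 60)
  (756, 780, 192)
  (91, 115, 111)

4

(65,420,425): 65²+420² = 180625 = 425² → right
(143,55,132): 55²+132² = 20449 = 143² → right
(595,252,539): 252²+539² = 354025 = 595² → right
(67,25,60): 25²+60² = 4225 < 4489 = 67² → obtuse
(756,780,192): 192²+756² = 608400 = 780² → right
(91,115,111): 91²+111² = 20602 > 13225 = 115² → acute
4 of the 6 are right.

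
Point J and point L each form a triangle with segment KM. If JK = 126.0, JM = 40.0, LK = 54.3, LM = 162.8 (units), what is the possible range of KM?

From triangle JKM: |126.0 − 40.0| < KM < 126.0 + 40.0, i.e. 86.0 < KM < 166.0.
From triangle LKM: 108.5 < KM < 217.1.
Both must hold, so KM lies in the intersection.

108.5 < KM < 166.0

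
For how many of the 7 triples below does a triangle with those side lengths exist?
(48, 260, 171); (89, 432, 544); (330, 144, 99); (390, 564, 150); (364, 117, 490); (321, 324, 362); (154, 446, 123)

(48,171,260): 48+171 ≤ 260 → not valid
(89,432,544): 89+432 ≤ 544 → not valid
(99,144,330): 99+144 ≤ 330 → not valid
(150,390,564): 150+390 ≤ 564 → not valid
(117,364,490): 117+364 ≤ 490 → not valid
(321,324,362): 321+324 > 362 → valid
(123,154,446): 123+154 ≤ 446 → not valid
1 of the 7 triples forms a triangle.

1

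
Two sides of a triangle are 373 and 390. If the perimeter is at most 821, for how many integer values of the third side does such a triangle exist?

Triangle inequality: 17 < x < 763. Perimeter ≤ 821 gives x ≤ 821 − 373 − 390 = 58.
So 17 < x ≤ 58; integers 18 through 58: 41 values.

41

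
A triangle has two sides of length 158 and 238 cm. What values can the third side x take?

By the triangle inequality, x must be less than 158 + 238 = 396 and greater than |158 − 238| = 80.

80 < x < 396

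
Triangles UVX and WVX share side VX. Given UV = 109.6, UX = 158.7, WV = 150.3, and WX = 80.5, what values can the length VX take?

From triangle UVX: |109.6 − 158.7| < VX < 109.6 + 158.7, i.e. 49.1 < VX < 268.3.
From triangle WVX: 69.8 < VX < 230.8.
Both must hold, so VX lies in the intersection.

69.8 < VX < 230.8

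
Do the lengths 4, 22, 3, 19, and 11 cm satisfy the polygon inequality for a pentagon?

A pentagon exists iff every side is shorter than the sum of the others — equivalently, the longest side is less than the sum of the rest.
Longest side 22 < 37 (sum of the remaining 4), so yes.

Yes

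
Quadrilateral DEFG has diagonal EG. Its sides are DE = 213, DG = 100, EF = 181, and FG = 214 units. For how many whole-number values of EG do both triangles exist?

From triangle DEG: 113 < EG < 313.
From triangle FEG: 33 < EG < 395.
Intersection: 113 < EG < 313, so integers 114 through 312: 199 values.

199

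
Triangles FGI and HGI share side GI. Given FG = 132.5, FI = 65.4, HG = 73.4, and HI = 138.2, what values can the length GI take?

From triangle FGI: |132.5 − 65.4| < GI < 132.5 + 65.4, i.e. 67.1 < GI < 197.9.
From triangle HGI: 64.8 < GI < 211.6.
Both must hold, so GI lies in the intersection.

67.1 < GI < 197.9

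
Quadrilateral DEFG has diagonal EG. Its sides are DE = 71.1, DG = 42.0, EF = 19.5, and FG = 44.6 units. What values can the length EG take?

29.1 < EG < 64.1

From triangle DEG: |71.1 − 42.0| < EG < 71.1 + 42.0, i.e. 29.1 < EG < 113.1.
From triangle FEG: 25.1 < EG < 64.1.
Both must hold, so EG lies in the intersection.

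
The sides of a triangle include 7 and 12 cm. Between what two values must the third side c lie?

5 < c < 19

By the triangle inequality, c must be less than 7 + 12 = 19 and greater than |7 − 12| = 5.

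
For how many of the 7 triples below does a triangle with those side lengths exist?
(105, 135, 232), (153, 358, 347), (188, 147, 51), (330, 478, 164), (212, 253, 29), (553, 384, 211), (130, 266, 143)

(105,135,232): 105+135 > 232 → valid
(153,347,358): 153+347 > 358 → valid
(51,147,188): 51+147 > 188 → valid
(164,330,478): 164+330 > 478 → valid
(29,212,253): 29+212 ≤ 253 → not valid
(211,384,553): 211+384 > 553 → valid
(130,143,266): 130+143 > 266 → valid
6 of the 7 triples form a triangle.

6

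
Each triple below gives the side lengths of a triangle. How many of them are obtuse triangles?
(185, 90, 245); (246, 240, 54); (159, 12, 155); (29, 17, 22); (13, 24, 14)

4

(185,90,245): 90²+185² = 42325 < 60025 = 245² → obtuse
(246,240,54): 54²+240² = 60516 = 246² → right
(159,12,155): 12²+155² = 24169 < 25281 = 159² → obtuse
(29,17,22): 17²+22² = 773 < 841 = 29² → obtuse
(13,24,14): 13²+14² = 365 < 576 = 24² → obtuse
4 of the 5 are obtuse.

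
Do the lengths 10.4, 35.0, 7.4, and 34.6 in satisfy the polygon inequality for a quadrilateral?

A quadrilateral exists iff every side is shorter than the sum of the others — equivalently, the longest side is less than the sum of the rest.
Longest side 35.0 < 52.4 (sum of the remaining 3), so yes.

Yes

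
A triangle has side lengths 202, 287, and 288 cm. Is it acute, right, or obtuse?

Compare the square of the longest side to the sum of squares of the other two: 202² + 287² = 123173 > 82944 = 288².

acute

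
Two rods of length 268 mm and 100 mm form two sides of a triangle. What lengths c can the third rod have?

By the triangle inequality, c must be less than 268 + 100 = 368 and greater than |268 − 100| = 168.

168 < c < 368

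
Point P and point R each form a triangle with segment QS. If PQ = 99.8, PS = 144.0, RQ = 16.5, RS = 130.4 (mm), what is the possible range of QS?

From triangle PQS: |99.8 − 144.0| < QS < 99.8 + 144.0, i.e. 44.2 < QS < 243.8.
From triangle RQS: 113.9 < QS < 146.9.
Both must hold, so QS lies in the intersection.

113.9 < QS < 146.9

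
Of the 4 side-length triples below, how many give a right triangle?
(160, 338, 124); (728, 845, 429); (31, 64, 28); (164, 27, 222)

(160,338,124): 124+160 ≤ 338, not a triangle
(728,845,429): 429²+728² = 714025 = 845² → right
(31,64,28): 28+31 ≤ 64, not a triangle
(164,27,222): 27+164 ≤ 222, not a triangle
1 of the 4 is right.

1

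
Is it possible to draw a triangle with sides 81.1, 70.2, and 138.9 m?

Yes

The longest side is 138.9, and the other two sum to 151.3.
Since 151.3 > 138.9, the triangle inequality holds.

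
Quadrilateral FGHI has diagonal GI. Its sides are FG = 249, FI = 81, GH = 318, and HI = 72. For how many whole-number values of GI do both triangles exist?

From triangle FGI: 168 < GI < 330.
From triangle HGI: 246 < GI < 390.
Intersection: 246 < GI < 330, so integers 247 through 329: 83 values.

83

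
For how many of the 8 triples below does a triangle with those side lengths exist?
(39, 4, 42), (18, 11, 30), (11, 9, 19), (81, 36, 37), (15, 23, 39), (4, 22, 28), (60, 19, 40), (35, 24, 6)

(4,39,42): 4+39 > 42 → valid
(11,18,30): 11+18 ≤ 30 → not valid
(9,11,19): 9+11 > 19 → valid
(36,37,81): 36+37 ≤ 81 → not valid
(15,23,39): 15+23 ≤ 39 → not valid
(4,22,28): 4+22 ≤ 28 → not valid
(19,40,60): 19+40 ≤ 60 → not valid
(6,24,35): 6+24 ≤ 35 → not valid
2 of the 8 triples form a triangle.

2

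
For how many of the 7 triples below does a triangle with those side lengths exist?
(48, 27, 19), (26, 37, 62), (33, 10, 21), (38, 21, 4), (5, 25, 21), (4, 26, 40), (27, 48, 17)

2

(19,27,48): 19+27 ≤ 48 → not valid
(26,37,62): 26+37 > 62 → valid
(10,21,33): 10+21 ≤ 33 → not valid
(4,21,38): 4+21 ≤ 38 → not valid
(5,21,25): 5+21 > 25 → valid
(4,26,40): 4+26 ≤ 40 → not valid
(17,27,48): 17+27 ≤ 48 → not valid
2 of the 7 triples form a triangle.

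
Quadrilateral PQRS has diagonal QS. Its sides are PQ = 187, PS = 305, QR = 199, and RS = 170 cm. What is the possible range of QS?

118 < QS < 369

From triangle PQS: |187 − 305| < QS < 187 + 305, i.e. 118 < QS < 492.
From triangle RQS: 29 < QS < 369.
Both must hold, so QS lies in the intersection.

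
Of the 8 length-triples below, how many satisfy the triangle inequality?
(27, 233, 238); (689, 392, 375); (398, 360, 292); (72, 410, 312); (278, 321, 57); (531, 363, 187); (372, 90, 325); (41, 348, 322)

(27,233,238): 27+233 > 238 → valid
(375,392,689): 375+392 > 689 → valid
(292,360,398): 292+360 > 398 → valid
(72,312,410): 72+312 ≤ 410 → not valid
(57,278,321): 57+278 > 321 → valid
(187,363,531): 187+363 > 531 → valid
(90,325,372): 90+325 > 372 → valid
(41,322,348): 41+322 > 348 → valid
7 of the 8 triples form a triangle.

7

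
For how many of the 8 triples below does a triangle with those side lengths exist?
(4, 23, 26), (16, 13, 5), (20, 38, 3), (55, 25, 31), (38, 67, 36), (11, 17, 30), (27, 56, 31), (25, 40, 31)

6

(4,23,26): 4+23 > 26 → valid
(5,13,16): 5+13 > 16 → valid
(3,20,38): 3+20 ≤ 38 → not valid
(25,31,55): 25+31 > 55 → valid
(36,38,67): 36+38 > 67 → valid
(11,17,30): 11+17 ≤ 30 → not valid
(27,31,56): 27+31 > 56 → valid
(25,31,40): 25+31 > 40 → valid
6 of the 8 triples form a triangle.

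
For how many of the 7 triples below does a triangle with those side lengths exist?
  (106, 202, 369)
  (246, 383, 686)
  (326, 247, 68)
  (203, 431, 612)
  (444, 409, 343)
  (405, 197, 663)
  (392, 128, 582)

2

(106,202,369): 106+202 ≤ 369 → not valid
(246,383,686): 246+383 ≤ 686 → not valid
(68,247,326): 68+247 ≤ 326 → not valid
(203,431,612): 203+431 > 612 → valid
(343,409,444): 343+409 > 444 → valid
(197,405,663): 197+405 ≤ 663 → not valid
(128,392,582): 128+392 ≤ 582 → not valid
2 of the 7 triples form a triangle.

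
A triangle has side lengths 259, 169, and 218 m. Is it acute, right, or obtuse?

acute

Compare the square of the longest side to the sum of squares of the other two: 169² + 218² = 76085 > 67081 = 259².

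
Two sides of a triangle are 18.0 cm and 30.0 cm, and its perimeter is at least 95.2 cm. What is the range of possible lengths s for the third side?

Triangle inequality alone gives 12.0 < s < 48.0.
The perimeter condition gives s ≥ 95.2 − 18.0 − 30.0 = 47.2.
Intersecting the two: 47.2 ≤ s < 48.0.

47.2 ≤ s < 48.0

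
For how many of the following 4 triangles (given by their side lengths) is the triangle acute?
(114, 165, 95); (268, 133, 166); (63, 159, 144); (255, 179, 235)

(114,165,95): 95²+114² = 22021 < 27225 = 165² → obtuse
(268,133,166): 133²+166² = 45245 < 71824 = 268² → obtuse
(63,159,144): 63²+144² = 24705 < 25281 = 159² → obtuse
(255,179,235): 179²+235² = 87266 > 65025 = 255² → acute
1 of the 4 is acute.

1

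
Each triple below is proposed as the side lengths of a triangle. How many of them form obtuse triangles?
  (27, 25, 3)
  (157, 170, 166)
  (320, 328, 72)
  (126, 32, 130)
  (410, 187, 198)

1

(27,25,3): 3²+25² = 634 < 729 = 27² → obtuse
(157,170,166): 157²+166² = 52205 > 28900 = 170² → acute
(320,328,72): 72²+320² = 107584 = 328² → right
(126,32,130): 32²+126² = 16900 = 130² → right
(410,187,198): 187+198 ≤ 410, not a triangle
1 of the 5 is obtuse.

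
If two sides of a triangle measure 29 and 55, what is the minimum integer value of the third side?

The third side must be strictly greater than |29 − 55| = 26.
The smallest integer above 26 is 27.

27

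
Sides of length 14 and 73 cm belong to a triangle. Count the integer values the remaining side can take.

The third side lies in the open interval (59, 87).
Integers from 60 to 86 inclusive: 86 − 60 + 1 = 27.

27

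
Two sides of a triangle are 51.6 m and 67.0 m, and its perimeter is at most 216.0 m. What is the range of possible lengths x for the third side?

15.4 < x ≤ 97.4 m

Triangle inequality alone gives 15.4 < x < 118.6.
The perimeter condition gives x ≤ 216.0 − 51.6 − 67.0 = 97.4.
Intersecting the two: 15.4 < x ≤ 97.4.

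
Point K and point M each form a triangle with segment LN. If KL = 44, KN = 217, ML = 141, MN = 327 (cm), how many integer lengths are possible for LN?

74

From triangle KLN: 173 < LN < 261.
From triangle MLN: 186 < LN < 468.
Intersection: 186 < LN < 261, so integers 187 through 260: 74 values.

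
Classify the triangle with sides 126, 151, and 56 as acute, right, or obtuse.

Compare the square of the longest side to the sum of squares of the other two: 56² + 126² = 19012 < 22801 = 151².

obtuse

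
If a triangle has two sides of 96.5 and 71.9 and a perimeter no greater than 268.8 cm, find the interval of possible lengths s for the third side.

24.6 < s ≤ 100.4 cm

Triangle inequality alone gives 24.6 < s < 168.4.
The perimeter condition gives s ≤ 268.8 − 96.5 − 71.9 = 100.4.
Intersecting the two: 24.6 < s ≤ 100.4.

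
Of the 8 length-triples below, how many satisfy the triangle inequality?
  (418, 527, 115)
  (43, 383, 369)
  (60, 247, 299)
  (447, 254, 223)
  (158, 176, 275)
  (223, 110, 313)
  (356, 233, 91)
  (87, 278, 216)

(115,418,527): 115+418 > 527 → valid
(43,369,383): 43+369 > 383 → valid
(60,247,299): 60+247 > 299 → valid
(223,254,447): 223+254 > 447 → valid
(158,176,275): 158+176 > 275 → valid
(110,223,313): 110+223 > 313 → valid
(91,233,356): 91+233 ≤ 356 → not valid
(87,216,278): 87+216 > 278 → valid
7 of the 8 triples form a triangle.

7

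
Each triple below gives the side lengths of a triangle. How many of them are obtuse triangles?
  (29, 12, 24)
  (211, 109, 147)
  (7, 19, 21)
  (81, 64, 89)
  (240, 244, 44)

3

(29,12,24): 12²+24² = 720 < 841 = 29² → obtuse
(211,109,147): 109²+147² = 33490 < 44521 = 211² → obtuse
(7,19,21): 7²+19² = 410 < 441 = 21² → obtuse
(81,64,89): 64²+81² = 10657 > 7921 = 89² → acute
(240,244,44): 44²+240² = 59536 = 244² → right
3 of the 5 are obtuse.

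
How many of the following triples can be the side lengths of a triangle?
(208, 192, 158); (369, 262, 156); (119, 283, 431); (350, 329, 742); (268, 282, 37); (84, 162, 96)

4

(158,192,208): 158+192 > 208 → valid
(156,262,369): 156+262 > 369 → valid
(119,283,431): 119+283 ≤ 431 → not valid
(329,350,742): 329+350 ≤ 742 → not valid
(37,268,282): 37+268 > 282 → valid
(84,96,162): 84+96 > 162 → valid
4 of the 6 triples form a triangle.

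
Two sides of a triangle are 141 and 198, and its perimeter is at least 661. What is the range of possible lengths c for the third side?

Triangle inequality alone gives 57 < c < 339.
The perimeter condition gives c ≥ 661 − 141 − 198 = 322.
Intersecting the two: 322 ≤ c < 339.

322 ≤ c < 339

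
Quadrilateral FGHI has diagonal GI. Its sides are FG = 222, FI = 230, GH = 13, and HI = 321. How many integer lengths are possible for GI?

From triangle FGI: 8 < GI < 452.
From triangle HGI: 308 < GI < 334.
Intersection: 308 < GI < 334, so integers 309 through 333: 25 values.

25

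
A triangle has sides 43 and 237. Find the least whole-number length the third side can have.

The third side must be strictly greater than |43 − 237| = 194.
The smallest integer above 194 is 195.

195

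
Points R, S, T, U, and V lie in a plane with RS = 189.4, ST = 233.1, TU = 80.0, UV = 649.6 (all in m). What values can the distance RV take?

147.1 ≤ RV ≤ 1152.1 m

The maximum is all hops collinear in one direction: 189.4 + 233.1 + 80.0 + 649.6 = 1152.1.
The longest hop is 649.6; the others sum to 502.5. Folding the others back against it leaves at least 649.6 − 502.5 = 147.1.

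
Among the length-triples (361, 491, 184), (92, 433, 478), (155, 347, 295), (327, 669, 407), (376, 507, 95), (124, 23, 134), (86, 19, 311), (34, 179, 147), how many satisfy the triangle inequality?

(184,361,491): 184+361 > 491 → valid
(92,433,478): 92+433 > 478 → valid
(155,295,347): 155+295 > 347 → valid
(327,407,669): 327+407 > 669 → valid
(95,376,507): 95+376 ≤ 507 → not valid
(23,124,134): 23+124 > 134 → valid
(19,86,311): 19+86 ≤ 311 → not valid
(34,147,179): 34+147 > 179 → valid
6 of the 8 triples form a triangle.

6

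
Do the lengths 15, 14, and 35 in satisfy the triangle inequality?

The longest side is 35, but the other two sum to only 29.
29 < 35, so the triangle inequality fails.

No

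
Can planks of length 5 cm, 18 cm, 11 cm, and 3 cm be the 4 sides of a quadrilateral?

A quadrilateral exists iff every side is shorter than the sum of the others — equivalently, the longest side is less than the sum of the rest.
Longest side 18 < 19 (sum of the remaining 3), so yes.

Yes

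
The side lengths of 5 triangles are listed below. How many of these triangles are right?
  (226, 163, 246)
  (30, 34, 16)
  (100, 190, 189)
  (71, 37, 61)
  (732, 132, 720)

2

(226,163,246): 163²+226² = 77645 > 60516 = 246² → acute
(30,34,16): 16²+30² = 1156 = 34² → right
(100,190,189): 100²+189² = 45721 > 36100 = 190² → acute
(71,37,61): 37²+61² = 5090 > 5041 = 71² → acute
(732,132,720): 132²+720² = 535824 = 732² → right
2 of the 5 are right.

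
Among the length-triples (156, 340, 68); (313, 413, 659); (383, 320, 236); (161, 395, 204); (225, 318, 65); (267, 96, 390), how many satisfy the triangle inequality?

2

(68,156,340): 68+156 ≤ 340 → not valid
(313,413,659): 313+413 > 659 → valid
(236,320,383): 236+320 > 383 → valid
(161,204,395): 161+204 ≤ 395 → not valid
(65,225,318): 65+225 ≤ 318 → not valid
(96,267,390): 96+267 ≤ 390 → not valid
2 of the 6 triples form a triangle.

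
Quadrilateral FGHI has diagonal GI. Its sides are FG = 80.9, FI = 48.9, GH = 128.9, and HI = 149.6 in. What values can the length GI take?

32.0 < GI < 129.8

From triangle FGI: |80.9 − 48.9| < GI < 80.9 + 48.9, i.e. 32.0 < GI < 129.8.
From triangle HGI: 20.7 < GI < 278.5.
Both must hold, so GI lies in the intersection.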